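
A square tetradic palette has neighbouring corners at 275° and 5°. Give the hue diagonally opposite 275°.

A square tetradic scheme places four hues 90° apart; opposite corners are 180° apart.
275 + 180 = 455 → 455 − 360 = 95°

95°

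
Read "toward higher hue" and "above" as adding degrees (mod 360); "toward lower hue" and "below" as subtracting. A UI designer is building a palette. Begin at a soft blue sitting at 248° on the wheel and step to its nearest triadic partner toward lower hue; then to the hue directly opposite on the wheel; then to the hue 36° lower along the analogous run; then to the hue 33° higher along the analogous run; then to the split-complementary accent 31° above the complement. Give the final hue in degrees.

156°

triadic ↓ −120°: 248 − 120 = 128°
complement +180°: 128 + 180 = 308°
analog 36° ↓ −36°: 308 − 36 = 272°
analog 33° ↑ +33°: 272 + 33 = 305°
split-comp 31° ↑ +211°: 305 + 211 = 516 → 516 − 360 = 156°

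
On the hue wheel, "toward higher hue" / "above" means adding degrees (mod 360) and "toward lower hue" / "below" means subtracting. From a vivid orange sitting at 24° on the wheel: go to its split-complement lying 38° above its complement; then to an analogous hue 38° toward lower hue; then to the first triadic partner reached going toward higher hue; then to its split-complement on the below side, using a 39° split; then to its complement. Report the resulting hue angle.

285°

+218° (split-comp 38° ↑): 24 + 218 = 242°
−38° (analog 38° ↓): 242 − 38 = 204°
+120° (triadic ↑): 204 + 120 = 324°
+141° (split-comp 39° ↓): 324 + 141 = 465 → 465 − 360 = 105°
+180° (complement): 105 + 180 = 285°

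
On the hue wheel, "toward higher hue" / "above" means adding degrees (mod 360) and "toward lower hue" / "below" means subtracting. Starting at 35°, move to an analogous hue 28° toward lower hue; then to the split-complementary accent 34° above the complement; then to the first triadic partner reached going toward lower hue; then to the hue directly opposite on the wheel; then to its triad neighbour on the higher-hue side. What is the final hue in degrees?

35 − 28 = 7°   (analog 28° ↓)
7 + 214 = 221°   (split-comp 34° ↑)
221 − 120 = 101°   (triadic ↓)
101 + 180 = 281°   (complement)
281 + 120 = 401 → 401 − 360 = 41°   (triadic ↑)

41°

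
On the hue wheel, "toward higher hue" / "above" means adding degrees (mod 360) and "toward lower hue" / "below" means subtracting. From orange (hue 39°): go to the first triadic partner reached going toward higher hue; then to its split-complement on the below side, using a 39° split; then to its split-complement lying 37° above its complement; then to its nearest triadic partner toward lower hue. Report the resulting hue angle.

triadic ↑ +120°: 39 + 120 = 159°
split-comp 39° ↓ +141°: 159 + 141 = 300°
split-comp 37° ↑ +217°: 300 + 217 = 517 → 517 − 360 = 157°
triadic ↓ −120°: 157 − 120 = 37°

37°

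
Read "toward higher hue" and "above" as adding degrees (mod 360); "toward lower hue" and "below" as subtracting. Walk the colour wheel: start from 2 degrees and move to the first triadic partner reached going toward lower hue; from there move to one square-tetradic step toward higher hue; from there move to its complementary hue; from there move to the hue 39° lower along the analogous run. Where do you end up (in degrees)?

triadic ↓ −120°: 2 − 120 = -118 → -118 + 360 = 242°
square ↑ +90°: 242 + 90 = 332°
complement +180°: 332 + 180 = 512 → 512 − 360 = 152°
analog 39° ↓ −39°: 152 − 39 = 113°

113°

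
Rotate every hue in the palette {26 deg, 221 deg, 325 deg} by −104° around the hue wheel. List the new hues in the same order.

282°, 117°, 221°

26 − 104 = -78 → -78 + 360 = 282°
221 − 104 = 117°
325 − 104 = 221°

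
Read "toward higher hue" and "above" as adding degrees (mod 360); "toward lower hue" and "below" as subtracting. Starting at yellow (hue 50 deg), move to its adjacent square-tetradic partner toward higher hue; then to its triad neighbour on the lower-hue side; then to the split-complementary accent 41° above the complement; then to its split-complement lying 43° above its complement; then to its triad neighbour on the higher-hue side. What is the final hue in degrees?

50 + 90 = 140°   (square ↑)
140 − 120 = 20°   (triadic ↓)
20 + 221 = 241°   (split-comp 41° ↑)
241 + 223 = 464 → 464 − 360 = 104°   (split-comp 43° ↑)
104 + 120 = 224°   (triadic ↑)

224°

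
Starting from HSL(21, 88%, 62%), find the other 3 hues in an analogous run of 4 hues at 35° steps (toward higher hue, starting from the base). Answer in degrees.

56°, 91°, 126°

Analogous hues sit every 35° along the wheel.
21 + 35 = 56°
21 + 70 = 91°
21 + 105 = 126°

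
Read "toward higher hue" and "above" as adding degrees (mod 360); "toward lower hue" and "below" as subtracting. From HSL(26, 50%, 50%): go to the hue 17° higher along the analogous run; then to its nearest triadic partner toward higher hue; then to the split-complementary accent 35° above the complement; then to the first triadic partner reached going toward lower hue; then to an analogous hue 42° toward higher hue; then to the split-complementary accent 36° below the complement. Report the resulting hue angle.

analog 17° ↑ +17°: 26 + 17 = 43°
triadic ↑ +120°: 43 + 120 = 163°
split-comp 35° ↑ +215°: 163 + 215 = 378 → 378 − 360 = 18°
triadic ↓ −120°: 18 − 120 = -102 → -102 + 360 = 258°
analog 42° ↑ +42°: 258 + 42 = 300°
split-comp 36° ↓ +144°: 300 + 144 = 444 → 444 − 360 = 84°

84°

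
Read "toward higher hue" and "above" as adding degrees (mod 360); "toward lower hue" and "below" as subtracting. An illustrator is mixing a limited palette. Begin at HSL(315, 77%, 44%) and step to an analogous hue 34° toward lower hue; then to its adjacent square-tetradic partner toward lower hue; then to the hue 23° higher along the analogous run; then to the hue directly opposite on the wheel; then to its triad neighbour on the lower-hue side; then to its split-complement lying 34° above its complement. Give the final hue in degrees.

−34° (analog 34° ↓): 315 − 34 = 281°
−90° (square ↓): 281 − 90 = 191°
+23° (analog 23° ↑): 191 + 23 = 214°
+180° (complement): 214 + 180 = 394 → 394 − 360 = 34°
−120° (triadic ↓): 34 − 120 = -86 → -86 + 360 = 274°
+214° (split-comp 34° ↑): 274 + 214 = 488 → 488 − 360 = 128°

128°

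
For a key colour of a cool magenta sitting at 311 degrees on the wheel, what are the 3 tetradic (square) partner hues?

41°, 131°, 221°

A square tetradic scheme places four hues every 90°.
311 + 90 = 401 → 401 − 360 = 41°
311 + 180 = 491 → 491 − 360 = 131°
311 + 270 = 581 → 581 − 360 = 221°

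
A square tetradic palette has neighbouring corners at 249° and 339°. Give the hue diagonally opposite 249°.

A square tetradic scheme places four hues 90° apart; opposite corners are 180° apart.
249 + 180 = 429 → 429 − 360 = 69°

69°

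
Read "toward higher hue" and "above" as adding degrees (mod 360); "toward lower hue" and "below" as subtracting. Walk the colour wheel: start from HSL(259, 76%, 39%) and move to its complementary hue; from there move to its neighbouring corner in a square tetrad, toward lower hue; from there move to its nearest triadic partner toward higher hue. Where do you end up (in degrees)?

complement +180°: 259 + 180 = 439 → 439 − 360 = 79°
square ↓ −90°: 79 − 90 = -11 → -11 + 360 = 349°
triadic ↑ +120°: 349 + 120 = 469 → 469 − 360 = 109°

109°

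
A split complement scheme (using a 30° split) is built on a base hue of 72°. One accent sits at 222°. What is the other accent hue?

282°

Split-complementary hues sit 30° either side of the complement.
Complement of the base 72°: 72 + 180 = 252°
The given accent 222° is 30° one side of 252°; the other accent sits 30° the other side: 252 + 30 = 282°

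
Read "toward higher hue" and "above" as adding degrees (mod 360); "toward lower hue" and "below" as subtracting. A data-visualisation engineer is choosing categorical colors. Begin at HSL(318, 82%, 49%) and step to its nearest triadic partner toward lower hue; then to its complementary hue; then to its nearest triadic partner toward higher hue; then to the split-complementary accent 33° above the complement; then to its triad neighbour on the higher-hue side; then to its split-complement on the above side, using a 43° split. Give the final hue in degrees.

−120° (triadic ↓): 318 − 120 = 198°
+180° (complement): 198 + 180 = 378 → 378 − 360 = 18°
+120° (triadic ↑): 18 + 120 = 138°
+213° (split-comp 33° ↑): 138 + 213 = 351°
+120° (triadic ↑): 351 + 120 = 471 → 471 − 360 = 111°
+223° (split-comp 43° ↑): 111 + 223 = 334°

334°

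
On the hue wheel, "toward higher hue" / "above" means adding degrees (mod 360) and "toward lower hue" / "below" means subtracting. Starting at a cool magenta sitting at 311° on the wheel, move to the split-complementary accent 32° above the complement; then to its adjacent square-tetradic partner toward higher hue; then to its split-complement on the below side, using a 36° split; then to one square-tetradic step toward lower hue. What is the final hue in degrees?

307°

+212° (split-comp 32° ↑): 311 + 212 = 523 → 523 − 360 = 163°
+90° (square ↑): 163 + 90 = 253°
+144° (split-comp 36° ↓): 253 + 144 = 397 → 397 − 360 = 37°
−90° (square ↓): 37 − 90 = -53 → -53 + 360 = 307°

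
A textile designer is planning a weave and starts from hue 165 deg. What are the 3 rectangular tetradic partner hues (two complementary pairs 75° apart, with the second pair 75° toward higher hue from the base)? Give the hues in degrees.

240°, 345°, and 60°

A rectangular tetradic uses two complementary pairs 75° apart: offsets 0°, 75°, 180°, 255°.
165 + 75 = 240°
165 + 180 = 345°
165 + 255 = 420 → 420 − 360 = 60°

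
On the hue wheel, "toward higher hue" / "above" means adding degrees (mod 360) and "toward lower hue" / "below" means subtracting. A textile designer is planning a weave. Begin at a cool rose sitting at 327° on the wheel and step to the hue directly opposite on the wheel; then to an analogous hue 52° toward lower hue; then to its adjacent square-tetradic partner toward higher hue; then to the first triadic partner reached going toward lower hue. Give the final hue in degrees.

65°

complement +180°: 327 + 180 = 507 → 507 − 360 = 147°
analog 52° ↓ −52°: 147 − 52 = 95°
square ↑ +90°: 95 + 90 = 185°
triadic ↓ −120°: 185 − 120 = 65°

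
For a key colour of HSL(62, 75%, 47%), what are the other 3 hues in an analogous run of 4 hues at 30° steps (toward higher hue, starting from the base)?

92°, 122°, 152°

Analogous hues sit every 30° along the wheel.
62 + 30 = 92°
62 + 60 = 122°
62 + 90 = 152°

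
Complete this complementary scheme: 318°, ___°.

The complement sits 180° across the wheel.
The full set through 318° is {138°, 318°}.
Given {318°}, the missing hue is 138°.

138°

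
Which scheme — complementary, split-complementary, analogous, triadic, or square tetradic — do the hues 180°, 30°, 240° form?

split-complementary

Sort the hues: 30°, 180°, 240°.
Successive gaps around the wheel: 150°, 60°, 150°.
Two 150° gaps and one 60° gap — a base hue opposite a pair of accents 30° either side of its complement — is the split-complementary pattern.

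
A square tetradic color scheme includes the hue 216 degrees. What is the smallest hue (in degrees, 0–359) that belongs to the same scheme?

A square tetradic scheme places four hues every 90°.
The full set through 216° is {36°, 126°, 216°, 306°}.

36°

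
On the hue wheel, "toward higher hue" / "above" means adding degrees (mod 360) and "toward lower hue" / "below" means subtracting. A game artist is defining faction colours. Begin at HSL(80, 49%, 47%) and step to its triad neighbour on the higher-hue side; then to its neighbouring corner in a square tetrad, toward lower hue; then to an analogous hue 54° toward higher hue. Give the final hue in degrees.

triadic ↑ +120°: 80 + 120 = 200°
square ↓ −90°: 200 − 90 = 110°
analog 54° ↑ +54°: 110 + 54 = 164°

164°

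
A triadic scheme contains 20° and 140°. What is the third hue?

260°

A triad spaces three hues 120° apart.
The full set is {20°, 140°, 260°}.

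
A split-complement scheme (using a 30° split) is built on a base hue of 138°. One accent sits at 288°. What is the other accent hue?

Split-complementary hues sit 30° either side of the complement.
Complement of the base 138°: 138 + 180 = 318°
The given accent 288° is 30° one side of 318°; the other accent sits 30° the other side: 318 + 30 = 348°

348°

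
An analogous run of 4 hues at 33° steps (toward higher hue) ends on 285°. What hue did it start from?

3 steps of 33° (toward higher hue) give a net shift of +99°.
Start = end − shift: 285 − 99 = 186°

186°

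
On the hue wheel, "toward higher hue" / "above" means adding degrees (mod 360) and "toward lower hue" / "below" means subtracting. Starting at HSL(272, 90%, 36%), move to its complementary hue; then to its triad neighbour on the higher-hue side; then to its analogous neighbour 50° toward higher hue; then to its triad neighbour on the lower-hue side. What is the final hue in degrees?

142°

complement +180°: 272 + 180 = 452 → 452 − 360 = 92°
triadic ↑ +120°: 92 + 120 = 212°
analog 50° ↑ +50°: 212 + 50 = 262°
triadic ↓ −120°: 262 − 120 = 142°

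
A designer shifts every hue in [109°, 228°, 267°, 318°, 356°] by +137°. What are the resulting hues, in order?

109 + 137 = 246°
228 + 137 = 365 → 365 − 360 = 5°
267 + 137 = 404 → 404 − 360 = 44°
318 + 137 = 455 → 455 − 360 = 95°
356 + 137 = 493 → 493 − 360 = 133°

246°, 5°, 44°, 95°, 133°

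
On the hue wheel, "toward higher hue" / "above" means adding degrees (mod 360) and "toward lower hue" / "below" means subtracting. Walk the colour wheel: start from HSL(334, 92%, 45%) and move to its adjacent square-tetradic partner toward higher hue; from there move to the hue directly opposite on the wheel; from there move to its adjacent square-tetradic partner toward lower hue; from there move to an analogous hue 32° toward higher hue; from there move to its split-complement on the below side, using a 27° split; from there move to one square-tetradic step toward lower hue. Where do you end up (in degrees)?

+90° (square ↑): 334 + 90 = 424 → 424 − 360 = 64°
+180° (complement): 64 + 180 = 244°
−90° (square ↓): 244 − 90 = 154°
+32° (analog 32° ↑): 154 + 32 = 186°
+153° (split-comp 27° ↓): 186 + 153 = 339°
−90° (square ↓): 339 − 90 = 249°

249°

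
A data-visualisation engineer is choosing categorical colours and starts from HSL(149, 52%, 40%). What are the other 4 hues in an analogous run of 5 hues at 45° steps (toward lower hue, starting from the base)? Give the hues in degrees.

Analogous hues sit every 45° along the wheel.
149 − 45 = 104°
149 − 90 = 59°
149 − 135 = 14°
149 − 180 = -31 → -31 + 360 = 329°

104°, 59°, 14°, 329°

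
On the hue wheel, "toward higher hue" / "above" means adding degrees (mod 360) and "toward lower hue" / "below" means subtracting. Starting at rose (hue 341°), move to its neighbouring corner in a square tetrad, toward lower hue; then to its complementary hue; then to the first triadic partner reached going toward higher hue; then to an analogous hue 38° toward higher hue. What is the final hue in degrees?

−90° (square ↓): 341 − 90 = 251°
+180° (complement): 251 + 180 = 431 → 431 − 360 = 71°
+120° (triadic ↑): 71 + 120 = 191°
+38° (analog 38° ↑): 191 + 38 = 229°

229°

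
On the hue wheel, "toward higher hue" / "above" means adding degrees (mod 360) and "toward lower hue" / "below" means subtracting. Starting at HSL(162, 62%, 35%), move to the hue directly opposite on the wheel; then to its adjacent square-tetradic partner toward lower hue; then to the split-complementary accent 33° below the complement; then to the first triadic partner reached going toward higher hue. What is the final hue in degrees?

159°

+180° (complement): 162 + 180 = 342°
−90° (square ↓): 342 − 90 = 252°
+147° (split-comp 33° ↓): 252 + 147 = 399 → 399 − 360 = 39°
+120° (triadic ↑): 39 + 120 = 159°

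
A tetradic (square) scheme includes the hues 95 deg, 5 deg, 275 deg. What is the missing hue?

185°

A square tetradic scheme places four hues every 90°.
The full set through 5° is {5°, 95°, 185°, 275°}.
Given {5°, 95°, 275°}, the missing hue is 185°.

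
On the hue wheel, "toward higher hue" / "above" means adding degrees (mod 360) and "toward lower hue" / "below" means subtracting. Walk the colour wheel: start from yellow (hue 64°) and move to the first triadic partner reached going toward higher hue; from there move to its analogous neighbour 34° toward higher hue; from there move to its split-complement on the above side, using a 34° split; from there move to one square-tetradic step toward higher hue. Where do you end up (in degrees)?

162°

triadic ↑ +120°: 64 + 120 = 184°
analog 34° ↑ +34°: 184 + 34 = 218°
split-comp 34° ↑ +214°: 218 + 214 = 432 → 432 − 360 = 72°
square ↑ +90°: 72 + 90 = 162°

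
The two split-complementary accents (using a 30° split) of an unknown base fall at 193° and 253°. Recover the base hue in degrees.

43°

The accents sit 30° either side of the complement, so the complement is their short-arc midpoint on the wheel.
Short-arc midpoint of 193° and 253°: 223°.
Base is 180° from the complement: 223 − 180 = 43°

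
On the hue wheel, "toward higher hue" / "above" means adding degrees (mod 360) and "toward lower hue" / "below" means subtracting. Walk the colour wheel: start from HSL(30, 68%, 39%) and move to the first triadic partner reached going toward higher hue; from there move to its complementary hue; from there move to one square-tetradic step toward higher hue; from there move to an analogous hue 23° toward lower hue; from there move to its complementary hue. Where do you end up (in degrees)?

30 + 120 = 150°   (triadic ↑)
150 + 180 = 330°   (complement)
330 + 90 = 420 → 420 − 360 = 60°   (square ↑)
60 − 23 = 37°   (analog 23° ↓)
37 + 180 = 217°   (complement)

217°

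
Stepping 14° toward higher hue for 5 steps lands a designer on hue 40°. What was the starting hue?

5 steps of 14° (toward higher hue) give a net shift of +70°.
Start = end − shift: 40 − 70 = -30 → -30 + 360 = 330°

330°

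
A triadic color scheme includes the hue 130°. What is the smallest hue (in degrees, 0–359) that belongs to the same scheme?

A triad places three hues 120° apart.
The full set through 130° is {10°, 130°, 250°}.

10°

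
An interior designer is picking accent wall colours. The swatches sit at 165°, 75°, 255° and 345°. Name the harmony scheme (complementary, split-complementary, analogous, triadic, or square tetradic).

Sort the hues: 75°, 165°, 255°, 345°.
Successive gaps around the wheel: 90°, 90°, 90°, 90°.
Four hues every 90° form a square tetradic scheme.

square tetradic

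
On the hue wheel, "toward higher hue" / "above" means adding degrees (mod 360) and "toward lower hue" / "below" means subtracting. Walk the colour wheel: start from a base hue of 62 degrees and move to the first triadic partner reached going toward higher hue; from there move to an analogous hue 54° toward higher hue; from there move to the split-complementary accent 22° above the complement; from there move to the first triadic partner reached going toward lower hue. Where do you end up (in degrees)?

+120° (triadic ↑): 62 + 120 = 182°
+54° (analog 54° ↑): 182 + 54 = 236°
+202° (split-comp 22° ↑): 236 + 202 = 438 → 438 − 360 = 78°
−120° (triadic ↓): 78 − 120 = -42 → -42 + 360 = 318°

318°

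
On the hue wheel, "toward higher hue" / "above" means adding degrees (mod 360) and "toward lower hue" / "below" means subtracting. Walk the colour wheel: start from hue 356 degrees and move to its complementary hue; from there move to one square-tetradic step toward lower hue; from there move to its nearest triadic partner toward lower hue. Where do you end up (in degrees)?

+180° (complement): 356 + 180 = 536 → 536 − 360 = 176°
−90° (square ↓): 176 − 90 = 86°
−120° (triadic ↓): 86 − 120 = -34 → -34 + 360 = 326°

326°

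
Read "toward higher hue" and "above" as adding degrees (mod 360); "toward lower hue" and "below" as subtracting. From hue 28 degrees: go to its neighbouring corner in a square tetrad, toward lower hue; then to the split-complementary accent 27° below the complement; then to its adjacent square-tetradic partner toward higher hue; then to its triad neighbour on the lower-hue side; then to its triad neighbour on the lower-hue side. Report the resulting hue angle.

301°

28 − 90 = -62 → -62 + 360 = 298°   (square ↓)
298 + 153 = 451 → 451 − 360 = 91°   (split-comp 27° ↓)
91 + 90 = 181°   (square ↑)
181 − 120 = 61°   (triadic ↓)
61 − 120 = -59 → -59 + 360 = 301°   (triadic ↓)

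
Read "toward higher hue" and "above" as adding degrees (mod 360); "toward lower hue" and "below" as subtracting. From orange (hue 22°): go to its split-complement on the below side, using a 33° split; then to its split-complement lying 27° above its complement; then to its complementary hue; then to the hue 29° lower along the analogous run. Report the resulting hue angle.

167°

22 + 147 = 169°   (split-comp 33° ↓)
169 + 207 = 376 → 376 − 360 = 16°   (split-comp 27° ↑)
16 + 180 = 196°   (complement)
196 − 29 = 167°   (analog 29° ↓)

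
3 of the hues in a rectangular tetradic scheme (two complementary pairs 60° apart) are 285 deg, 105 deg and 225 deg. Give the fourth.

A rectangular tetradic uses two complementary pairs 60° apart: offsets 0°, 60°, 180°, 240°.
Among {105°, 225°, 285°}, 285° and 105° are a 180° pair.
The remaining hue 225° needs its own complement: 225 + 180 = 405 → 405 − 360 = 45°

45°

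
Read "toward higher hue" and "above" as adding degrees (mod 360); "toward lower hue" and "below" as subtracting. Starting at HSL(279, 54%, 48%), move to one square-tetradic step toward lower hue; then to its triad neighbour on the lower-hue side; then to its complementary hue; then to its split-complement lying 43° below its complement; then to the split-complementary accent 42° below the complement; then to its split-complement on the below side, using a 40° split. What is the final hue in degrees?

279 − 90 = 189°   (square ↓)
189 − 120 = 69°   (triadic ↓)
69 + 180 = 249°   (complement)
249 + 137 = 386 → 386 − 360 = 26°   (split-comp 43° ↓)
26 + 138 = 164°   (split-comp 42° ↓)
164 + 140 = 304°   (split-comp 40° ↓)

304°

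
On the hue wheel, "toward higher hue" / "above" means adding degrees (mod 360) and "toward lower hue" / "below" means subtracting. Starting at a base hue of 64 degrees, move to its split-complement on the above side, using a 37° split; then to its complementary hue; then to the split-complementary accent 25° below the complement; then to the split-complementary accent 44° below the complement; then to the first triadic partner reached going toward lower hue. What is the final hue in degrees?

272°

+217° (split-comp 37° ↑): 64 + 217 = 281°
+180° (complement): 281 + 180 = 461 → 461 − 360 = 101°
+155° (split-comp 25° ↓): 101 + 155 = 256°
+136° (split-comp 44° ↓): 256 + 136 = 392 → 392 − 360 = 32°
−120° (triadic ↓): 32 − 120 = -88 → -88 + 360 = 272°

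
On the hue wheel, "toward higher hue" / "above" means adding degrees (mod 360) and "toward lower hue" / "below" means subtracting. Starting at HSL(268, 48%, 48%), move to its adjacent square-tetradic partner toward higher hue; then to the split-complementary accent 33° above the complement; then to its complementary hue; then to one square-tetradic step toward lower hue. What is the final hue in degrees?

square ↑ +90°: 268 + 90 = 358°
split-comp 33° ↑ +213°: 358 + 213 = 571 → 571 − 360 = 211°
complement +180°: 211 + 180 = 391 → 391 − 360 = 31°
square ↓ −90°: 31 − 90 = -59 → -59 + 360 = 301°

301°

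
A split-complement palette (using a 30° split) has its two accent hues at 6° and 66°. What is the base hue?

216°

The accents sit 30° either side of the complement, so the complement is their short-arc midpoint on the wheel.
Short-arc midpoint of 6° and 66°: 36°.
Base is 180° from the complement: 36 − 180 = -144 → -144 + 360 = 216°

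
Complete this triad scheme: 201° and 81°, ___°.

321°

A triad places three hues 120° apart.
The full set through 81° is {81°, 201°, 321°}.
Given {81°, 201°}, the missing hue is 321°.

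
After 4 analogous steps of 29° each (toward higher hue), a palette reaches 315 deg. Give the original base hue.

4 steps of 29° (toward higher hue) give a net shift of +116°.
Start = end − shift: 315 − 116 = 199°

199°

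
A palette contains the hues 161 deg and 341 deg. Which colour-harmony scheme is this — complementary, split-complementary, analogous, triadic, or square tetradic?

complementary

Sort the hues: 161°, 341°.
Successive gaps around the wheel: 180°, 180°.
Two hues 180° apart are complementary.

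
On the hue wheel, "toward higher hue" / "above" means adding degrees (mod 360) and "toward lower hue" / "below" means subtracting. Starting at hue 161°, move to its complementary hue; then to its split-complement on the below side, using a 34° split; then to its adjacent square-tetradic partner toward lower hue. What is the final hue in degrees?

complement +180°: 161 + 180 = 341°
split-comp 34° ↓ +146°: 341 + 146 = 487 → 487 − 360 = 127°
square ↓ −90°: 127 − 90 = 37°

37°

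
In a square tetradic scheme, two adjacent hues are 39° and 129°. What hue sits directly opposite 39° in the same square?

219°

A square tetradic scheme places four hues 90° apart; opposite corners are 180° apart.
39 + 180 = 219°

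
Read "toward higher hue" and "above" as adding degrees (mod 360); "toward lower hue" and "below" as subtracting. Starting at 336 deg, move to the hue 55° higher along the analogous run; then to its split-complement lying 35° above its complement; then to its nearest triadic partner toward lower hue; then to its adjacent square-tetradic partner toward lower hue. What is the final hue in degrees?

336 + 55 = 391 → 391 − 360 = 31°   (analog 55° ↑)
31 + 215 = 246°   (split-comp 35° ↑)
246 − 120 = 126°   (triadic ↓)
126 − 90 = 36°   (square ↓)

36°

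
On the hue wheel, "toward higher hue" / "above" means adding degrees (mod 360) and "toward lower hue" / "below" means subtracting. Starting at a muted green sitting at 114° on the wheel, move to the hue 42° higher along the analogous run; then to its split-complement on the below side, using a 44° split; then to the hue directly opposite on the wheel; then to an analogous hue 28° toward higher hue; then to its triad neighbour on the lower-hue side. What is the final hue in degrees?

analog 42° ↑ +42°: 114 + 42 = 156°
split-comp 44° ↓ +136°: 156 + 136 = 292°
complement +180°: 292 + 180 = 472 → 472 − 360 = 112°
analog 28° ↑ +28°: 112 + 28 = 140°
triadic ↓ −120°: 140 − 120 = 20°

20°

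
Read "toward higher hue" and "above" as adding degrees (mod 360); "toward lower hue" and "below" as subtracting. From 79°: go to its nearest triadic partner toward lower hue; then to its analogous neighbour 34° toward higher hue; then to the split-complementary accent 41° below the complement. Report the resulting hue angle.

triadic ↓ −120°: 79 − 120 = -41 → -41 + 360 = 319°
analog 34° ↑ +34°: 319 + 34 = 353°
split-comp 41° ↓ +139°: 353 + 139 = 492 → 492 − 360 = 132°

132°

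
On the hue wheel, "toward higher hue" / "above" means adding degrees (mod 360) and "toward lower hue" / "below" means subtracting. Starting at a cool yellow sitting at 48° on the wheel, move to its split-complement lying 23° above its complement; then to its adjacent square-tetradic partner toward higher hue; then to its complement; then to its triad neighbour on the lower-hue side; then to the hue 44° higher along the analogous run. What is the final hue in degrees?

48 + 203 = 251°   (split-comp 23° ↑)
251 + 90 = 341°   (square ↑)
341 + 180 = 521 → 521 − 360 = 161°   (complement)
161 − 120 = 41°   (triadic ↓)
41 + 44 = 85°   (analog 44° ↑)

85°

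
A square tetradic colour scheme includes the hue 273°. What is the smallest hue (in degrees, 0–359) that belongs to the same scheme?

A square tetradic scheme places four hues every 90°.
The full set through 273° is {3°, 93°, 183°, 273°}.

3°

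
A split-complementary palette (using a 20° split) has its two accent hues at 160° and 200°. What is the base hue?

0°

The accents sit 20° either side of the complement, so the complement is their short-arc midpoint on the wheel.
Short-arc midpoint of 160° and 200°: 180°.
Base is 180° from the complement: 180 − 180 = 0°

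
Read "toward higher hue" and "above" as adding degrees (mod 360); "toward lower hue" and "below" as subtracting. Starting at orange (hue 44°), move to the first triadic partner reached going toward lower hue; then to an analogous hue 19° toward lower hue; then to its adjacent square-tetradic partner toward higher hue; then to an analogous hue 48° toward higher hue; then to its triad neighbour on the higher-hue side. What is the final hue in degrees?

163°

−120° (triadic ↓): 44 − 120 = -76 → -76 + 360 = 284°
−19° (analog 19° ↓): 284 − 19 = 265°
+90° (square ↑): 265 + 90 = 355°
+48° (analog 48° ↑): 355 + 48 = 403 → 403 − 360 = 43°
+120° (triadic ↑): 43 + 120 = 163°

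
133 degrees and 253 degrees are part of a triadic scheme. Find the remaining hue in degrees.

13°

A triad places three hues 120° apart.
The full set through 133° is {13°, 133°, 253°}.
Given {133°, 253°}, the missing hue is 13°.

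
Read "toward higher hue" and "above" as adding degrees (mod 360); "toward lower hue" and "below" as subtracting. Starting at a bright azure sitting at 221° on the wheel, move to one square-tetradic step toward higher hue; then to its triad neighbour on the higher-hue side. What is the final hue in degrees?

71°

+90° (square ↑): 221 + 90 = 311°
+120° (triadic ↑): 311 + 120 = 431 → 431 − 360 = 71°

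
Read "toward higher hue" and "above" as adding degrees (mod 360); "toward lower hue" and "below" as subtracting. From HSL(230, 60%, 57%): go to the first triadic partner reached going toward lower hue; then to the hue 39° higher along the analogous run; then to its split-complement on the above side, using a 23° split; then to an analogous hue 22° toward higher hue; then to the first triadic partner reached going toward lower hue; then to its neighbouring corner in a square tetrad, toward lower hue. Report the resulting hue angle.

triadic ↓ −120°: 230 − 120 = 110°
analog 39° ↑ +39°: 110 + 39 = 149°
split-comp 23° ↑ +203°: 149 + 203 = 352°
analog 22° ↑ +22°: 352 + 22 = 374 → 374 − 360 = 14°
triadic ↓ −120°: 14 − 120 = -106 → -106 + 360 = 254°
square ↓ −90°: 254 − 90 = 164°

164°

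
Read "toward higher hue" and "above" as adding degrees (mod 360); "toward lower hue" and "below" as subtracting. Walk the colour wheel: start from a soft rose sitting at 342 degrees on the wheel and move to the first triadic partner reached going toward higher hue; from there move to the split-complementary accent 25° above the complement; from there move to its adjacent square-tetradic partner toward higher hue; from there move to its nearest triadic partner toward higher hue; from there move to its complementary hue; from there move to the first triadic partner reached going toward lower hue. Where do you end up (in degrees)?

217°

triadic ↑ +120°: 342 + 120 = 462 → 462 − 360 = 102°
split-comp 25° ↑ +205°: 102 + 205 = 307°
square ↑ +90°: 307 + 90 = 397 → 397 − 360 = 37°
triadic ↑ +120°: 37 + 120 = 157°
complement +180°: 157 + 180 = 337°
triadic ↓ −120°: 337 − 120 = 217°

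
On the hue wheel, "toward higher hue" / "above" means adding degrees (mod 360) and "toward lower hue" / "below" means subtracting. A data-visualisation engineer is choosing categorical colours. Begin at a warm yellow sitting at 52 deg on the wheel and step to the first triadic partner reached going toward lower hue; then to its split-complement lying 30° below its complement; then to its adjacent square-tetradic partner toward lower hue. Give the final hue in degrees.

352°

triadic ↓ −120°: 52 − 120 = -68 → -68 + 360 = 292°
split-comp 30° ↓ +150°: 292 + 150 = 442 → 442 − 360 = 82°
square ↓ −90°: 82 − 90 = -8 → -8 + 360 = 352°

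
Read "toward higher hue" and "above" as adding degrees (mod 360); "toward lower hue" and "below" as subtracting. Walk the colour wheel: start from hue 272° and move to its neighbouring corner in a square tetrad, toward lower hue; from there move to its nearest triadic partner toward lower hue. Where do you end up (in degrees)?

−90° (square ↓): 272 − 90 = 182°
−120° (triadic ↓): 182 − 120 = 62°

62°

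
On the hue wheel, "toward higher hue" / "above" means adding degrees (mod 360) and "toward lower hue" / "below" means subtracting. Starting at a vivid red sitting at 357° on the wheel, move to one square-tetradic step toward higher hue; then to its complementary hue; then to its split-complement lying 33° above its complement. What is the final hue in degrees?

120°

square ↑ +90°: 357 + 90 = 447 → 447 − 360 = 87°
complement +180°: 87 + 180 = 267°
split-comp 33° ↑ +213°: 267 + 213 = 480 → 480 − 360 = 120°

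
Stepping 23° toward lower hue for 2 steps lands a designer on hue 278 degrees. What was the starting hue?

324°

2 steps of 23° (toward lower hue) give a net shift of −46°.
Start = end − shift: 278 + 46 = 324°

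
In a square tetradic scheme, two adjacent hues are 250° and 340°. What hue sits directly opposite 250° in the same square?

A square tetradic scheme places four hues 90° apart; opposite corners are 180° apart.
250 + 180 = 430 → 430 − 360 = 70°

70°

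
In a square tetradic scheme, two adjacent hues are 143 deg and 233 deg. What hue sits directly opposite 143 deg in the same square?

A square tetradic scheme places four hues 90° apart; opposite corners are 180° apart.
143 + 180 = 323°

323°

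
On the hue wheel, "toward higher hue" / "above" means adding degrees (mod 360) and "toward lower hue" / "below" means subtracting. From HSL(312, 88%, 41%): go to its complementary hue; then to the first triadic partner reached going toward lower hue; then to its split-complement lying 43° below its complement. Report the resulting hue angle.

complement +180°: 312 + 180 = 492 → 492 − 360 = 132°
triadic ↓ −120°: 132 − 120 = 12°
split-comp 43° ↓ +137°: 12 + 137 = 149°

149°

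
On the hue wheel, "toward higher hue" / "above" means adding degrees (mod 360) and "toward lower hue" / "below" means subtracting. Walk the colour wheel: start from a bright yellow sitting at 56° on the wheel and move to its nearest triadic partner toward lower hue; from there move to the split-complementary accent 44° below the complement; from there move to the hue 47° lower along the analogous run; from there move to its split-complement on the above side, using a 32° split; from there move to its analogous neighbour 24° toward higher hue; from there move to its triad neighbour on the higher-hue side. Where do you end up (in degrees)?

21°

triadic ↓ −120°: 56 − 120 = -64 → -64 + 360 = 296°
split-comp 44° ↓ +136°: 296 + 136 = 432 → 432 − 360 = 72°
analog 47° ↓ −47°: 72 − 47 = 25°
split-comp 32° ↑ +212°: 25 + 212 = 237°
analog 24° ↑ +24°: 237 + 24 = 261°
triadic ↑ +120°: 261 + 120 = 381 → 381 − 360 = 21°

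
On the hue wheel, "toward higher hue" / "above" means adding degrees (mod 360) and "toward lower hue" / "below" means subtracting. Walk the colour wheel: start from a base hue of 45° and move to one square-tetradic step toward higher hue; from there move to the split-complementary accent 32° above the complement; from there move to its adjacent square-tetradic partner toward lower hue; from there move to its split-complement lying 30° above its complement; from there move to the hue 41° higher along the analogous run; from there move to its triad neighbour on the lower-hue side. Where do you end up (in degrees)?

28°

45 + 90 = 135°   (square ↑)
135 + 212 = 347°   (split-comp 32° ↑)
347 − 90 = 257°   (square ↓)
257 + 210 = 467 → 467 − 360 = 107°   (split-comp 30° ↑)
107 + 41 = 148°   (analog 41° ↑)
148 − 120 = 28°   (triadic ↓)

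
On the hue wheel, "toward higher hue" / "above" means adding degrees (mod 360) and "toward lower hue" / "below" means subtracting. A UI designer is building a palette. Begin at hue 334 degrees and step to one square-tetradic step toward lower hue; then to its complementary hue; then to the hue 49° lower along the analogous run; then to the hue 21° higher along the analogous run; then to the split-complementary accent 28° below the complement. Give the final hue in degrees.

square ↓ −90°: 334 − 90 = 244°
complement +180°: 244 + 180 = 424 → 424 − 360 = 64°
analog 49° ↓ −49°: 64 − 49 = 15°
analog 21° ↑ +21°: 15 + 21 = 36°
split-comp 28° ↓ +152°: 36 + 152 = 188°

188°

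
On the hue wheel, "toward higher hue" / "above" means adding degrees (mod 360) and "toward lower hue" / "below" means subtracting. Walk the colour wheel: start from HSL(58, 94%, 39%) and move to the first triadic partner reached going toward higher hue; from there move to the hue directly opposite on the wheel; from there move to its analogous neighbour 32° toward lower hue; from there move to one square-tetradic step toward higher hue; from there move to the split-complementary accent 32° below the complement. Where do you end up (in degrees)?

+120° (triadic ↑): 58 + 120 = 178°
+180° (complement): 178 + 180 = 358°
−32° (analog 32° ↓): 358 − 32 = 326°
+90° (square ↑): 326 + 90 = 416 → 416 − 360 = 56°
+148° (split-comp 32° ↓): 56 + 148 = 204°

204°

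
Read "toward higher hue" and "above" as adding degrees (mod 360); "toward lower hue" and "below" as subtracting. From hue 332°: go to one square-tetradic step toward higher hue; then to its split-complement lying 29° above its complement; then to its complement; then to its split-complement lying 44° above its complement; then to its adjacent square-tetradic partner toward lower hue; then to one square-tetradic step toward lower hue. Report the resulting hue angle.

135°

+90° (square ↑): 332 + 90 = 422 → 422 − 360 = 62°
+209° (split-comp 29° ↑): 62 + 209 = 271°
+180° (complement): 271 + 180 = 451 → 451 − 360 = 91°
+224° (split-comp 44° ↑): 91 + 224 = 315°
−90° (square ↓): 315 − 90 = 225°
−90° (square ↓): 225 − 90 = 135°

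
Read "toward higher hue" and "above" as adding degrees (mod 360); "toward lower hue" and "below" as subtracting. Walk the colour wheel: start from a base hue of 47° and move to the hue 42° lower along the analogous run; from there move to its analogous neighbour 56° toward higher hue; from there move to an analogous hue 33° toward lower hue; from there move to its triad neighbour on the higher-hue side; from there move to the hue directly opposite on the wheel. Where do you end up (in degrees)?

analog 42° ↓ −42°: 47 − 42 = 5°
analog 56° ↑ +56°: 5 + 56 = 61°
analog 33° ↓ −33°: 61 − 33 = 28°
triadic ↑ +120°: 28 + 120 = 148°
complement +180°: 148 + 180 = 328°

328°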